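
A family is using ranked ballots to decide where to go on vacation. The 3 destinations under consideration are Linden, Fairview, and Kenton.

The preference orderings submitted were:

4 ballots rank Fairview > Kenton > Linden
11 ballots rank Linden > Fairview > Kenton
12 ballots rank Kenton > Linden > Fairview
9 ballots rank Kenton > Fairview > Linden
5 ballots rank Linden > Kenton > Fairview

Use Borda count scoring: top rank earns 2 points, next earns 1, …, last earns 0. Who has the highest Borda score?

Borda scores:
  Linden: 4·0 + 11·2 + 12·1 + 9·0 + 5·2 = 44
  Fairview: 4·2 + 11·1 + 12·0 + 9·1 + 5·0 = 28
  Kenton: 4·1 + 11·0 + 12·2 + 9·2 + 5·1 = 51
Kenton has the highest total.

Kenton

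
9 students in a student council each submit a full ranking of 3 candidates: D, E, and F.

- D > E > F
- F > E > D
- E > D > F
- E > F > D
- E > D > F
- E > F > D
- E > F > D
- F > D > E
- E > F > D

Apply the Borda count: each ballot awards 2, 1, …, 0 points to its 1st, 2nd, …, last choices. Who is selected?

Borda scores:
  D: 2 + 0 + 1 + 0 + 1 + 0 + 0 + 1 + 0 = 5
  E: 1 + 1 + 2 + 2 + 2 + 2 + 2 + 0 + 2 = 14
  F: 0 + 2 + 0 + 1 + 0 + 1 + 1 + 2 + 1 = 8
E has the highest total.

E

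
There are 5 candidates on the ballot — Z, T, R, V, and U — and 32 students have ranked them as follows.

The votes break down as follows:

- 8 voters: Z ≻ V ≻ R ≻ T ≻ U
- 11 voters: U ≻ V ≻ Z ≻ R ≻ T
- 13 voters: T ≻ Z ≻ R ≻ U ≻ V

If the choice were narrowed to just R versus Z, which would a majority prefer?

Z

Ballots ranking R above Z: 0.
Ballots ranking Z above R: 8+11+13 = 32.
Z wins the head-to-head, 32–0.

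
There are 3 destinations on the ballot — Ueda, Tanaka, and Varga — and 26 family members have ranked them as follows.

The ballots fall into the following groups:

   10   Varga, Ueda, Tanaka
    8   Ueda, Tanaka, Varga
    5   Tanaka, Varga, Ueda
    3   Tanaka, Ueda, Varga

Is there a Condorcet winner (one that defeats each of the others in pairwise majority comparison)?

No

Head-to-head results (26 voters total):
Ueda vs Tanaka: Ueda wins 18–8.
Ueda vs Varga: Varga wins 15–11.
Tanaka vs Varga: Tanaka wins 16–10.
No candidate beats all others: Ueda beats Tanaka beats Varga beats Ueda, a majority cycle.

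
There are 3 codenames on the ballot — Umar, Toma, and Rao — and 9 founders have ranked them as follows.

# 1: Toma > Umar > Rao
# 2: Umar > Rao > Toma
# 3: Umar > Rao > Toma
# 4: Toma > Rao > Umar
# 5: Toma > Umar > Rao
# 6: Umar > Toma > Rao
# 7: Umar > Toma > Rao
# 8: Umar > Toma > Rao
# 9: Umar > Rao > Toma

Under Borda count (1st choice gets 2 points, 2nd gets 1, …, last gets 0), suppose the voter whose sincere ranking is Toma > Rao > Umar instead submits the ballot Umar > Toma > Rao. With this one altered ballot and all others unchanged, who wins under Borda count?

Borda totals with the altered ballot: Umar 16, Toma 8, Rao 3.
The winner is unchanged: still Umar.

Umar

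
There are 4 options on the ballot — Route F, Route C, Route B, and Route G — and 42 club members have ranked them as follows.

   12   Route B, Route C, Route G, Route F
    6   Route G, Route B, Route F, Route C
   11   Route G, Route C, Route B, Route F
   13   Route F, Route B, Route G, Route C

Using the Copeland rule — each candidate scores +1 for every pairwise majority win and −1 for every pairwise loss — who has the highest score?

Route B

Pairwise results:
  Route F vs Route C: Route C wins 23–19.
  Route F vs Route B: Route B wins 29–13.
  Route F vs Route G: Route G wins 29–13.
  Route C vs Route B: Route B wins 31–11.
  Route C vs Route G: Route G wins 30–12.
  Route B vs Route G: Route B wins 25–17.
Copeland scores (wins − losses):
  Route F: 0 − 3 = -3
  Route C: 1 − 2 = -1
  Route B: 3 − 0 = 3
  Route G: 2 − 1 = 1
Route B has the best Copeland score.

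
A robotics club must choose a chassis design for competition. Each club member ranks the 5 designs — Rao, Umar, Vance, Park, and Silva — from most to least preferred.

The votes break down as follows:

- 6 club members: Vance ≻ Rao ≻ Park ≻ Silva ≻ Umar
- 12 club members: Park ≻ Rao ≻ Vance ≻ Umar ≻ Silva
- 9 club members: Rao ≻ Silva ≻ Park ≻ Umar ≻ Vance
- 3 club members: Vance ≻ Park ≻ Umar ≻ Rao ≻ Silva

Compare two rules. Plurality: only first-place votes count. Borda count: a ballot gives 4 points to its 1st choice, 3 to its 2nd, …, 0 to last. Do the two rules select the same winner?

Plurality first-place counts: Rao 9, Umar 0, Vance 9, Park 12, Silva 0 → Park.
Borda totals: Rao 93, Umar 27, Vance 60, Park 87, Silva 33 → Rao.
The two rules disagree: plurality picks Park, Borda picks Rao.

No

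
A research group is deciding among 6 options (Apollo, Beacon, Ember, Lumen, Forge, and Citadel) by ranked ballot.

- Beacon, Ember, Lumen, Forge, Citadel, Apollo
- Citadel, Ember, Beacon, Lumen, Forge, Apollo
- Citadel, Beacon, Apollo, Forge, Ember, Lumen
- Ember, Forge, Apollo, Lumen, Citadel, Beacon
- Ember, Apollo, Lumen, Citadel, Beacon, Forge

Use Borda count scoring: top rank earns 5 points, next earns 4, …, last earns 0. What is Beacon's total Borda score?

13

Borda scores:
  Apollo: 0 + 0 + 3 + 3 + 4 = 10
  Beacon: 5 + 3 + 4 + 0 + 1 = 13
  Ember: 4 + 4 + 1 + 5 + 5 = 19
  Lumen: 3 + 2 + 0 + 2 + 3 = 10
  Forge: 2 + 1 + 2 + 4 + 0 = 9
  Citadel: 1 + 5 + 5 + 1 + 2 = 14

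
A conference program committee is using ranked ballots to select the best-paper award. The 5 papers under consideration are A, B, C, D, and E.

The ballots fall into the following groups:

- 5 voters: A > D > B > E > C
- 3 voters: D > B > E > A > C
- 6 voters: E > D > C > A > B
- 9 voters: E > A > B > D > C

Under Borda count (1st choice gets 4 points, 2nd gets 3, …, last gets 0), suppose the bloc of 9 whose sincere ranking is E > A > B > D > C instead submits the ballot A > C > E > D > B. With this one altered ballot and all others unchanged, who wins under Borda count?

A

Borda totals with the altered ballot: A 65, B 19, C 39, D 54, E 53.
The switch changes the winner from E to A.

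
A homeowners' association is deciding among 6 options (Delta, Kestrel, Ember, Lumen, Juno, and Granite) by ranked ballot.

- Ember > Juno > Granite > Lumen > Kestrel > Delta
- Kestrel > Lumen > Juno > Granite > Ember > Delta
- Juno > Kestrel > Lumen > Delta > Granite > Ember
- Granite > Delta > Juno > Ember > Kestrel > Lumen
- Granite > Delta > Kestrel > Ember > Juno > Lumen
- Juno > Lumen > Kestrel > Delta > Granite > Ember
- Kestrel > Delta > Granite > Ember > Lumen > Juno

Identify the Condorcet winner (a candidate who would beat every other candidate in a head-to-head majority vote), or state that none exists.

Juno

Head-to-head results (7 voters total):
Delta vs Kestrel: Kestrel wins 5–2.
Delta vs Ember: Delta wins 5–2.
Delta vs Lumen: Lumen wins 4–3.
Delta vs Juno: Juno wins 4–3.
Delta vs Granite: Granite wins 4–3.
Kestrel vs Ember: Kestrel wins 5–2.
Kestrel vs Lumen: Kestrel wins 5–2.
Kestrel vs Juno: Juno wins 4–3.
Kestrel vs Granite: Kestrel wins 4–3.
Ember vs Lumen: Ember wins 4–3.
Ember vs Juno: Juno wins 4–3.
Ember vs Granite: Granite wins 6–1.
Lumen vs Juno: Juno wins 5–2.
Lumen vs Granite: Granite wins 4–3.
Juno vs Granite: Juno wins 4–3.
Juno beats each rival — Delta (4–3), Kestrel (4–3), Ember (4–3), Lumen (5–2), Granite (4–3) — so Juno is the Condorcet winner.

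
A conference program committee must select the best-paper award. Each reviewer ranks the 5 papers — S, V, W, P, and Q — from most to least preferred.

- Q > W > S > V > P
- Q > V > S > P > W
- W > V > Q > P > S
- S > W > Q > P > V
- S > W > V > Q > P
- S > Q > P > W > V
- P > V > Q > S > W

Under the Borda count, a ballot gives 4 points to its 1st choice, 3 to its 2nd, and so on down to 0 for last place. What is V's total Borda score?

12

Borda scores:
  S: 2 + 2 + 0 + 4 + 4 + 4 + 1 = 17
  V: 1 + 3 + 3 + 0 + 2 + 0 + 3 = 12
  W: 3 + 0 + 4 + 3 + 3 + 1 + 0 = 14
  P: 0 + 1 + 1 + 1 + 0 + 2 + 4 = 9
  Q: 4 + 4 + 2 + 2 + 1 + 3 + 2 = 18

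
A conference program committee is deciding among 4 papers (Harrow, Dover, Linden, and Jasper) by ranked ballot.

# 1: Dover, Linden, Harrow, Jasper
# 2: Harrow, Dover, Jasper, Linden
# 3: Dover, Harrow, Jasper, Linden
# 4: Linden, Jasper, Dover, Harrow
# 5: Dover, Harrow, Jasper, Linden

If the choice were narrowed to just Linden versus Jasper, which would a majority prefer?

Ballots ranking Linden above Jasper: 2.
Ballots ranking Jasper above Linden: 3.
Jasper wins the head-to-head, 3–2.

Jasper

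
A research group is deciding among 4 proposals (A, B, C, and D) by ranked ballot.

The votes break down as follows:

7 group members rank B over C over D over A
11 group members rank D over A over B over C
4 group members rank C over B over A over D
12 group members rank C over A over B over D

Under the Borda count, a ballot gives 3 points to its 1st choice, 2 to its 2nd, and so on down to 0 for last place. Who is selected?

Borda scores:
  A: 7·0 + 11·2 + 4·1 + 12·2 = 50
  B: 7·3 + 11·1 + 4·2 + 12·1 = 52
  C: 7·2 + 11·0 + 4·3 + 12·3 = 62
  D: 7·1 + 11·3 + 4·0 + 12·0 = 40
C has the highest total.

C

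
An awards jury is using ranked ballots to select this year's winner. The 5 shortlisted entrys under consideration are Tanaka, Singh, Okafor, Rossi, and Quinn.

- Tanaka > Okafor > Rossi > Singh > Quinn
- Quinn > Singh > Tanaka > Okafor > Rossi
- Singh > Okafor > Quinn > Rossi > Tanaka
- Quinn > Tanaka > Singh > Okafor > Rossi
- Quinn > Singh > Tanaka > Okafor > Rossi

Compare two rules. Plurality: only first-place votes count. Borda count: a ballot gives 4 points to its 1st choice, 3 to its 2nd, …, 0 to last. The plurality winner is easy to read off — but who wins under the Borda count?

Plurality first-place counts: Tanaka 1, Singh 1, Okafor 0, Rossi 0, Quinn 3 → Quinn.
Borda totals: Tanaka 11, Singh 13, Okafor 9, Rossi 3, Quinn 14 → Quinn.

Quinn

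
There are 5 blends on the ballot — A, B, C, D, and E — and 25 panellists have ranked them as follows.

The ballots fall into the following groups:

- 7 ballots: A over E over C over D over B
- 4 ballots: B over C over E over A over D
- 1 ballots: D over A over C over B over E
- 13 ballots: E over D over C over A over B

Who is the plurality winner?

E

First-place vote totals:
  A: 7
  B: 4
  C: 0
  D: 1
  E: 13
E has the most first-place votes.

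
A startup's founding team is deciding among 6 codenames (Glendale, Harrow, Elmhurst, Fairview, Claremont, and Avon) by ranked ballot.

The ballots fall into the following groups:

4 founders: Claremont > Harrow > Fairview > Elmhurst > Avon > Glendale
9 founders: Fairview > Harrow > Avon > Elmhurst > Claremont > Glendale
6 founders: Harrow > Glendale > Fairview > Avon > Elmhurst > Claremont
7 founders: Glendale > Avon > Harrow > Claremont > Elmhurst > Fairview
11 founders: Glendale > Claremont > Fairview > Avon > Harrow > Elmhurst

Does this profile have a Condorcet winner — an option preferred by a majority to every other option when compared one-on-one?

Head-to-head results (37 voters total):
Glendale vs Harrow: Harrow wins 19–18.
Glendale vs Elmhurst: Glendale wins 24–13.
Glendale vs Fairview: Glendale wins 24–13.
Glendale vs Claremont: Glendale wins 24–13.
Glendale vs Avon: Glendale wins 24–13.
Harrow vs Elmhurst: Harrow wins 37–0.
Harrow vs Fairview: Fairview wins 20–17.
Harrow vs Claremont: Harrow wins 22–15.
Harrow vs Avon: Harrow wins 19–18.
Elmhurst vs Fairview: Fairview wins 30–7.
Elmhurst vs Claremont: Claremont wins 22–15.
Elmhurst vs Avon: Avon wins 33–4.
Fairview vs Claremont: Claremont wins 22–15.
Fairview vs Avon: Fairview wins 30–7.
Claremont vs Avon: Avon wins 22–15.
No candidate beats all others: Glendale beats Fairview beats Harrow beats Glendale, a majority cycle.

No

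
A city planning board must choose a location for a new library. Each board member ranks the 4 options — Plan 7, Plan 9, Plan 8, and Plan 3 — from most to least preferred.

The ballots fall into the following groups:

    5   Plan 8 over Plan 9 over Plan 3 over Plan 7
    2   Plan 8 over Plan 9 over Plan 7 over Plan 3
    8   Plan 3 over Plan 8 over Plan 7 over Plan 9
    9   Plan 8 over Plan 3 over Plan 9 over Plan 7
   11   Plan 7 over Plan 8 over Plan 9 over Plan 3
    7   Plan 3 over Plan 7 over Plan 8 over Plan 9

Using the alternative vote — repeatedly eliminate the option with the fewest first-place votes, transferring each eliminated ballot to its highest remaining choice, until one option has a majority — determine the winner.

Round 1: Plan 8 16, Plan 3 15, Plan 7 11, Plan 9 0. Plan 9 has the fewest and is eliminated.
Round 2: Plan 8 16, Plan 3 15, Plan 7 11. Plan 7 has the fewest and is eliminated.
Round 3: Plan 8 27, Plan 3 15. Plan 8 has a majority.

Plan 8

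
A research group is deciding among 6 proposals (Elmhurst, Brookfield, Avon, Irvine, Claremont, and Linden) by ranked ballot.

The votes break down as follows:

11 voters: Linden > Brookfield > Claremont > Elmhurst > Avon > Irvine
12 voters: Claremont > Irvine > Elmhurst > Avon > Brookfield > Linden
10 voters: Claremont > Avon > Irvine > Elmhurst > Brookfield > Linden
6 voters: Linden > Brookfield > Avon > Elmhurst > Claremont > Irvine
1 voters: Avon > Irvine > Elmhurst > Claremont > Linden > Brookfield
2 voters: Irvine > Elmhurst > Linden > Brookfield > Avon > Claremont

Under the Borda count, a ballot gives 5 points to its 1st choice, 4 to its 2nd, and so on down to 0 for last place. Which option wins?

Claremont

Borda scores:
  Elmhurst: 11·2 + 12·3 + 10·2 + 6·2 + 3 + 2·4 = 101
  Brookfield: 11·4 + 12·1 + 10·1 + 6·4 + 0 + 2·2 = 94
  Avon: 11·1 + 12·2 + 10·4 + 6·3 + 5 + 2·1 = 100
  Irvine: 11·0 + 12·4 + 10·3 + 6·0 + 4 + 2·5 = 92
  Claremont: 11·3 + 12·5 + 10·5 + 6·1 + 2 + 2·0 = 151
  Linden: 11·5 + 12·0 + 10·0 + 6·5 + 1 + 2·3 = 92
Claremont has the highest total.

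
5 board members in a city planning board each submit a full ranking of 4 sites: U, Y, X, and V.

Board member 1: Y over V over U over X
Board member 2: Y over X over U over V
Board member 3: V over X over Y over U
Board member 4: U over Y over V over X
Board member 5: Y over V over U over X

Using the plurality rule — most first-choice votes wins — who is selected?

First-place vote totals:
  U: 1
  Y: 3
  X: 0
  V: 1
Y has the most first-place votes.

Y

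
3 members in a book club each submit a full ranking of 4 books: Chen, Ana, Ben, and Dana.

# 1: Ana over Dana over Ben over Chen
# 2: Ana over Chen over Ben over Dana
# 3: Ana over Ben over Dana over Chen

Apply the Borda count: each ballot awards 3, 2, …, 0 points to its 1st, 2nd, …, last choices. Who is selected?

Borda scores:
  Chen: 0 + 2 + 0 = 2
  Ana: 3 + 3 + 3 = 9
  Ben: 1 + 1 + 2 = 4
  Dana: 2 + 0 + 1 = 3
Ana has the highest total.

Ana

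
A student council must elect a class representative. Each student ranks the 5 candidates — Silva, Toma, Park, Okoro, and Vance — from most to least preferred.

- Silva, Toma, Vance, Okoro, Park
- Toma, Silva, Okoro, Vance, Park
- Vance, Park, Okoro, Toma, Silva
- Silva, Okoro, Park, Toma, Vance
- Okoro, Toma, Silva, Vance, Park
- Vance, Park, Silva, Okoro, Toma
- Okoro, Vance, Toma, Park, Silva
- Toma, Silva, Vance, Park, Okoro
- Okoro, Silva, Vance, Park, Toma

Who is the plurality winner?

First-place vote totals:
  Silva: 2
  Toma: 2
  Park: 0
  Okoro: 3
  Vance: 2
Okoro has the most first-place votes.

Okoro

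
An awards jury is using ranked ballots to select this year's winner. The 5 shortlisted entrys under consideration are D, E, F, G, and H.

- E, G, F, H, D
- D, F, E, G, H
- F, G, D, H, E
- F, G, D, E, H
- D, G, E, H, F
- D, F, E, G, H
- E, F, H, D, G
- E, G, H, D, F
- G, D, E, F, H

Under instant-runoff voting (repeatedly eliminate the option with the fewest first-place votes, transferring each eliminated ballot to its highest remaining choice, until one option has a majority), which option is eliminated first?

Round 1: D 3, E 3, F 2, G 1, H 0. H has the fewest and is eliminated.
Round 2: D 3, E 3, F 2, G 1. G has the fewest and is eliminated.
Round 3: D 4, E 3, F 2. F has the fewest and is eliminated.
Round 4: D 6, E 3. D has a majority.

H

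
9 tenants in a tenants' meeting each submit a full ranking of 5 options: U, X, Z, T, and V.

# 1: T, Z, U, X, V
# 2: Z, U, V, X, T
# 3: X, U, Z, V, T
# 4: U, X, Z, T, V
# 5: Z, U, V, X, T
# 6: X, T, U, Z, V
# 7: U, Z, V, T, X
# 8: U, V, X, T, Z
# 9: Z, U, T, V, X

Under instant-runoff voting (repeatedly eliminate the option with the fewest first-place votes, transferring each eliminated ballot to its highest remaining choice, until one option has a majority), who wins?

U

Round 1: U 3, Z 3, X 2, T 1, V 0. V has the fewest and is eliminated.
Round 2: U 3, Z 3, X 2, T 1. T has the fewest and is eliminated.
Round 3: Z 4, U 3, X 2. X has the fewest and is eliminated.
Round 4: U 5, Z 4. U has a majority.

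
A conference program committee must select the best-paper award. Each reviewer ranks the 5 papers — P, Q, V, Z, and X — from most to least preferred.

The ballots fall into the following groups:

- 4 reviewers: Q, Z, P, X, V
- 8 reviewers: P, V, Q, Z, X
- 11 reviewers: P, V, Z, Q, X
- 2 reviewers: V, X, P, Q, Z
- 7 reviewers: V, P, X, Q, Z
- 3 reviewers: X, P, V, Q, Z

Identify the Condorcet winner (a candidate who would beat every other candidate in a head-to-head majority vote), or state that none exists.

P

Head-to-head results (35 voters total):
P vs Q: P wins 31–4.
P vs V: P wins 26–9.
P vs Z: P wins 31–4.
P vs X: P wins 30–5.
Q vs V: V wins 31–4.
Q vs Z: Q wins 24–11.
Q vs X: Q wins 23–12.
V vs Z: V wins 31–4.
V vs X: V wins 28–7.
Z vs X: Z wins 23–12.
P beats each rival — Q (31–4), V (26–9), Z (31–4), X (30–5) — so P is the Condorcet winner.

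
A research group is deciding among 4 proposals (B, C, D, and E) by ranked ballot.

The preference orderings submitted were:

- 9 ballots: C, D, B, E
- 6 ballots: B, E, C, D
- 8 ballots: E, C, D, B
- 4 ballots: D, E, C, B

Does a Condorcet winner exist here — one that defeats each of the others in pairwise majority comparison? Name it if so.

No Condorcet winner

Head-to-head results (27 voters total):
B vs C: C wins 21–6.
B vs D: D wins 21–6.
B vs E: B wins 15–12.
C vs D: C wins 23–4.
C vs E: E wins 18–9.
D vs E: E wins 14–13.
No candidate beats all others: B beats E beats C beats B, a majority cycle.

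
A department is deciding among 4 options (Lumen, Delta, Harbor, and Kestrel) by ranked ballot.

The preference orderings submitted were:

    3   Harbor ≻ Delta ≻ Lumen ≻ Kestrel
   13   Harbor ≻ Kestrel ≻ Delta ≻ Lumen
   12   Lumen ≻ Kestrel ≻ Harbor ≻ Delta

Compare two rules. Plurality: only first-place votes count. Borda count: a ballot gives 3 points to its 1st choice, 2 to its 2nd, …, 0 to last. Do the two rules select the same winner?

Yes

Plurality first-place counts: Lumen 12, Delta 0, Harbor 16, Kestrel 0 → Harbor.
Borda totals: Lumen 39, Delta 19, Harbor 60, Kestrel 50 → Harbor.
The two rules agree on Harbor.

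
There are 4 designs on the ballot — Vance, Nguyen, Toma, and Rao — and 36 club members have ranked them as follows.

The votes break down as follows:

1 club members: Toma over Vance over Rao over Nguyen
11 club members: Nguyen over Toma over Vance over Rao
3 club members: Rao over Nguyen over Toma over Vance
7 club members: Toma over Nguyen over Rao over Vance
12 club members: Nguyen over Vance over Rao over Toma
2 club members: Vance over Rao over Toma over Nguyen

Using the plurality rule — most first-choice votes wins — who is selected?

Nguyen

First-place vote totals:
  Vance: 2
  Nguyen: 23
  Toma: 8
  Rao: 3
Nguyen has the most first-place votes.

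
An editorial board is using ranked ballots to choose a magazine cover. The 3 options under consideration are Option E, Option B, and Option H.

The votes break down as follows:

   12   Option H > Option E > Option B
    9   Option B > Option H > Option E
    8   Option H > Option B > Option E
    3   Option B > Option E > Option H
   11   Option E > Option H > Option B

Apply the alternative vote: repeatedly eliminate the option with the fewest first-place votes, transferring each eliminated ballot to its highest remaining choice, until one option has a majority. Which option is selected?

Option H

Round 1: Option H 20, Option B 12, Option E 11. Option E has the fewest and is eliminated.
Round 2: Option H 31, Option B 12. Option H has a majority.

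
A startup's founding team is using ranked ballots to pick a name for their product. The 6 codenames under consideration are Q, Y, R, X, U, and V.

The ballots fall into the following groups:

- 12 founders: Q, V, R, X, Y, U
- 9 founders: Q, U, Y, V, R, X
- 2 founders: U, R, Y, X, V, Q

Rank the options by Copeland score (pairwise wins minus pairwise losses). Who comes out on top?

Pairwise results:
  Q vs Y: Q wins 21–2.
  Q vs R: Q wins 21–2.
  Q vs X: Q wins 21–2.
  Q vs U: Q wins 21–2.
  Q vs V: Q wins 21–2.
  Y vs R: R wins 14–9.
  Y vs X: X wins 12–11.
  Y vs U: Y wins 12–11.
  Y vs V: V wins 12–11.
  R vs X: R wins 23–0.
  R vs U: R wins 12–11.
  R vs V: V wins 21–2.
  X vs U: X wins 12–11.
  X vs V: V wins 21–2.
  U vs V: V wins 12–11.
Copeland scores (wins − losses):
  Q: 5 − 0 = 5
  Y: 1 − 4 = -3
  R: 3 − 2 = 1
  X: 2 − 3 = -1
  U: 0 − 5 = -5
  V: 4 − 1 = 3
Q has the best Copeland score.

Q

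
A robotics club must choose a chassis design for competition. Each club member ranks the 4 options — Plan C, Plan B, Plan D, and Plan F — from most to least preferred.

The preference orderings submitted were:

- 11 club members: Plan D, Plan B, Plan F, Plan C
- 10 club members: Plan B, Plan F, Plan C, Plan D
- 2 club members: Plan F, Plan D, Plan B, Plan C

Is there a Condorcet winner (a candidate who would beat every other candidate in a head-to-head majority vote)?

Head-to-head results (23 voters total):
Plan C vs Plan B: Plan B wins 23–0.
Plan C vs Plan D: Plan D wins 13–10.
Plan C vs Plan F: Plan F wins 23–0.
Plan B vs Plan D: Plan D wins 13–10.
Plan B vs Plan F: Plan B wins 21–2.
Plan D vs Plan F: Plan F wins 12–11.
No candidate beats all others: Plan B beats Plan F beats Plan D beats Plan B, a majority cycle.

No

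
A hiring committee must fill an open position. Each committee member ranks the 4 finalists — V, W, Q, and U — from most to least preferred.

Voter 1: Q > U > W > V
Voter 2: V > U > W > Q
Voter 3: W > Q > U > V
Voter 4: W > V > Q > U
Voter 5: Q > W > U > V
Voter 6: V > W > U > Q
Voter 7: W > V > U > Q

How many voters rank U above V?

3

Ballots ranking U above V: 3.
Ballots ranking V above U: 4.
So 3 of 7 voters prefer U to V.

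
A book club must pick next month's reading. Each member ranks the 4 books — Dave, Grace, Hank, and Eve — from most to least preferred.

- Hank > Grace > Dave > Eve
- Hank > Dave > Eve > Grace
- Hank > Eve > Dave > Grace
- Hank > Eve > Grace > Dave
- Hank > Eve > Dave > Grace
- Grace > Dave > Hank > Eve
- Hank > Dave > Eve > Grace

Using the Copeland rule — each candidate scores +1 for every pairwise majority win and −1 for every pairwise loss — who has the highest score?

Pairwise results:
  Dave vs Grace: Dave wins 4–3.
  Dave vs Hank: Hank wins 6–1.
  Dave vs Eve: Dave wins 4–3.
  Grace vs Hank: Hank wins 6–1.
  Grace vs Eve: Eve wins 5–2.
  Hank vs Eve: Hank wins 7–0.
Copeland scores (wins − losses):
  Dave: 2 − 1 = 1
  Grace: 0 − 3 = -3
  Hank: 3 − 0 = 3
  Eve: 1 − 2 = -1
Hank has the best Copeland score.

Hank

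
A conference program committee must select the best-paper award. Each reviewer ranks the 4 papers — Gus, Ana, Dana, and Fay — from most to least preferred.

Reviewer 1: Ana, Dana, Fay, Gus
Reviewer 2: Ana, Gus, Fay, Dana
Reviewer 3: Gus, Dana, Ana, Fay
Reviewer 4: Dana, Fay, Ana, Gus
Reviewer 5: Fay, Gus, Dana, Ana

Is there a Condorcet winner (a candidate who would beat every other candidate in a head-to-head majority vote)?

Head-to-head results (5 voters total):
Gus vs Ana: Ana wins 3–2.
Gus vs Dana: Gus wins 3–2.
Gus vs Fay: Fay wins 3–2.
Ana vs Dana: Dana wins 3–2.
Ana vs Fay: Ana wins 3–2.
Dana vs Fay: Dana wins 3–2.
No candidate beats all others: Gus beats Dana beats Ana beats Gus, a majority cycle.

No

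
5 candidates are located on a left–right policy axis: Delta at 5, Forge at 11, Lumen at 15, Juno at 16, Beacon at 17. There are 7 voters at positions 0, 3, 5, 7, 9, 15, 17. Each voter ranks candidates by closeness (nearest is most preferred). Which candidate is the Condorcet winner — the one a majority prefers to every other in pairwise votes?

Delta

With single-peaked preferences on a line, the Condorcet winner is the candidate closest to the median voter.
The median voter (position 7) is closest to Delta at 5.
Check: Delta vs Lumen — voters closer to Delta: 5 of 7.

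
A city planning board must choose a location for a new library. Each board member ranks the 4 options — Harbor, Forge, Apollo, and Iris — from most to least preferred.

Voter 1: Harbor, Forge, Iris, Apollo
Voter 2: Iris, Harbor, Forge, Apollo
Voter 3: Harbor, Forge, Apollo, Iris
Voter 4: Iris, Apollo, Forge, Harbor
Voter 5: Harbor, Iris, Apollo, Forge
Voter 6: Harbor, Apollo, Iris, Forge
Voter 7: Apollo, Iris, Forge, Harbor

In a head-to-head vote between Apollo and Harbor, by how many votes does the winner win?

3

Ballots ranking Apollo above Harbor: 2.
Ballots ranking Harbor above Apollo: 5.
Harbor wins 5–2, a margin of 3.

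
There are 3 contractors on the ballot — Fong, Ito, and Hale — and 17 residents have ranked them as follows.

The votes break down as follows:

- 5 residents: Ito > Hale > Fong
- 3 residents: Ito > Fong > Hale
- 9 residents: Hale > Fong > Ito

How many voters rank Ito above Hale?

Ballots ranking Ito above Hale: 5+3 = 8.
Ballots ranking Hale above Ito: 9.
So 8 of 17 voters prefer Ito to Hale.

8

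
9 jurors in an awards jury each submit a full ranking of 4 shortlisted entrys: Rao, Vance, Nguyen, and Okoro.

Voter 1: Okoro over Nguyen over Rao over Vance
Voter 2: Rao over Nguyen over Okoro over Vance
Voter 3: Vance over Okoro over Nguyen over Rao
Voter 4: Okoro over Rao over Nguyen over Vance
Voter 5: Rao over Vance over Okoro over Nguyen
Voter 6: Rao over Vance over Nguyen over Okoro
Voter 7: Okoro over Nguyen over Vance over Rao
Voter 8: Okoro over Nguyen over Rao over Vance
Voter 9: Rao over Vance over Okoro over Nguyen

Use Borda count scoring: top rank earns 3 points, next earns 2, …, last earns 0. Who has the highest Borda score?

Borda scores:
  Rao: 1 + 3 + 0 + 2 + 3 + 3 + 0 + 1 + 3 = 16
  Vance: 0 + 0 + 3 + 0 + 2 + 2 + 1 + 0 + 2 = 10
  Nguyen: 2 + 2 + 1 + 1 + 0 + 1 + 2 + 2 + 0 = 11
  Okoro: 3 + 1 + 2 + 3 + 1 + 0 + 3 + 3 + 1 = 17
Okoro has the highest total.

Okoro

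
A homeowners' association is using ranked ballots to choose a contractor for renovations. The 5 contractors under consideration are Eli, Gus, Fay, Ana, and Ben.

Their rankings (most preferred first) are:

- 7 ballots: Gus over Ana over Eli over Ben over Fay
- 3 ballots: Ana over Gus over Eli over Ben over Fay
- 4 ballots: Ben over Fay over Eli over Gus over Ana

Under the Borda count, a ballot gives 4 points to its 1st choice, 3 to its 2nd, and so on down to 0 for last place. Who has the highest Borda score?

Gus

Borda scores:
  Eli: 7·2 + 3·2 + 4·2 = 28
  Gus: 7·4 + 3·3 + 4·1 = 41
  Fay: 7·0 + 3·0 + 4·3 = 12
  Ana: 7·3 + 3·4 + 4·0 = 33
  Ben: 7·1 + 3·1 + 4·4 = 26
Gus has the highest total.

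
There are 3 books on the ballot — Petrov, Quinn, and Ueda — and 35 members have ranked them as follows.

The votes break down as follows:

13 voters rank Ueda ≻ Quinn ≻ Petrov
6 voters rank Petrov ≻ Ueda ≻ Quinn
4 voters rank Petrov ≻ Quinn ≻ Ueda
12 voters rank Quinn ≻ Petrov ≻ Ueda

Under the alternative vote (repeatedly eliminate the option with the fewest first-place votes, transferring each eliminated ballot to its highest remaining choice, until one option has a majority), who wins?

Round 1: Ueda 13, Quinn 12, Petrov 10. Petrov has the fewest and is eliminated.
Round 2: Ueda 19, Quinn 16. Ueda has a majority.

Ueda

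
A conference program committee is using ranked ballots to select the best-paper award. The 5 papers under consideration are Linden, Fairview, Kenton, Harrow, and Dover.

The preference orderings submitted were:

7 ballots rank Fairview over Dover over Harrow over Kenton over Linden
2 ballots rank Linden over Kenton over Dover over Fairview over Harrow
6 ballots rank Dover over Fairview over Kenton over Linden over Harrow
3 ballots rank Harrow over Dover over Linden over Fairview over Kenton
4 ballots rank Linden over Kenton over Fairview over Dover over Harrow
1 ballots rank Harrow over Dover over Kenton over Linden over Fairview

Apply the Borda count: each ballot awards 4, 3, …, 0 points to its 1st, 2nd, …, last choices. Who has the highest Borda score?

Dover

Borda scores:
  Linden: 7·0 + 2·4 + 6·1 + 3·2 + 4·4 + 1 = 37
  Fairview: 7·4 + 2·1 + 6·3 + 3·1 + 4·2 + 0 = 59
  Kenton: 7·1 + 2·3 + 6·2 + 3·0 + 4·3 + 2 = 39
  Harrow: 7·2 + 2·0 + 6·0 + 3·4 + 4·0 + 4 = 30
  Dover: 7·3 + 2·2 + 6·4 + 3·3 + 4·1 + 3 = 65
Dover has the highest total.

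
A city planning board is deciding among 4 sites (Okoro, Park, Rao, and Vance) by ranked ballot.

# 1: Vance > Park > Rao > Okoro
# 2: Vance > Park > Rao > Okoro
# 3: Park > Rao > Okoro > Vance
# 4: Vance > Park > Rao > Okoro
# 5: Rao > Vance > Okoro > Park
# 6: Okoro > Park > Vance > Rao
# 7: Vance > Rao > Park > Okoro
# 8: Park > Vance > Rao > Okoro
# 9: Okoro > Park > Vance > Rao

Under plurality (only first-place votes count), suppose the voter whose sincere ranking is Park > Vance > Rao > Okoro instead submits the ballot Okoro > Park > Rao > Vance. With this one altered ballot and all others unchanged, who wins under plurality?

First-place totals with the altered ballot: Okoro 3, Park 1, Rao 1, Vance 4.
The winner is unchanged: still Vance.

Vance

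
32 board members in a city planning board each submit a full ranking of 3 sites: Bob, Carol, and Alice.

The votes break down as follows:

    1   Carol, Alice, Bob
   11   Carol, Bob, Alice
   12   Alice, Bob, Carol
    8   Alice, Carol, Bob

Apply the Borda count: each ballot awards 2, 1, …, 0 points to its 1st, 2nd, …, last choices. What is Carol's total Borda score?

32

Borda scores:
  Bob: 0 + 11·1 + 12·1 + 8·0 = 23
  Carol: 2 + 11·2 + 12·0 + 8·1 = 32
  Alice: 1 + 11·0 + 12·2 + 8·2 = 41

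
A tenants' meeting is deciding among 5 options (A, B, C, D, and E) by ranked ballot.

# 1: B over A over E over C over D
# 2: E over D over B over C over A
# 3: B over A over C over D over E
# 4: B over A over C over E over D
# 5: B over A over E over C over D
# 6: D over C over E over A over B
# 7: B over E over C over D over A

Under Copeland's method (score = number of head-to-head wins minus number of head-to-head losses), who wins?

Pairwise results:
  A vs B: B wins 6–1.
  A vs C: A wins 4–3.
  A vs D: A wins 4–3.
  A vs E: A wins 4–3.
  B vs C: B wins 6–1.
  B vs D: B wins 5–2.
  B vs E: B wins 5–2.
  C vs D: C wins 5–2.
  C vs E: E wins 4–3.
  D vs E: E wins 5–2.
Copeland scores (wins − losses):
  A: 3 − 1 = 2
  B: 4 − 0 = 4
  C: 1 − 3 = -2
  D: 0 − 4 = -4
  E: 2 − 2 = 0
B has the best Copeland score.

B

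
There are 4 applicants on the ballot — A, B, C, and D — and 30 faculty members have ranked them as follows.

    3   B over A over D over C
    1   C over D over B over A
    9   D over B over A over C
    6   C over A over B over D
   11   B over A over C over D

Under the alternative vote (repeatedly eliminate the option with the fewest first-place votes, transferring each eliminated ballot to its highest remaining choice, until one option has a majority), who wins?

B

Round 1: B 14, D 9, C 7, A 0. A has the fewest and is eliminated.
Round 2: B 14, D 9, C 7. C has the fewest and is eliminated.
Round 3: B 20, D 10. B has a majority.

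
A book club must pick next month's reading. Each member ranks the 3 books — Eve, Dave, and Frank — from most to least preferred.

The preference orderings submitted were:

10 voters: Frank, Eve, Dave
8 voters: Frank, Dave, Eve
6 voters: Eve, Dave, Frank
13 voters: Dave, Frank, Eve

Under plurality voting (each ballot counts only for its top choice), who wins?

First-place vote totals:
  Eve: 6
  Dave: 13
  Frank: 18
Frank has the most first-place votes.

Frank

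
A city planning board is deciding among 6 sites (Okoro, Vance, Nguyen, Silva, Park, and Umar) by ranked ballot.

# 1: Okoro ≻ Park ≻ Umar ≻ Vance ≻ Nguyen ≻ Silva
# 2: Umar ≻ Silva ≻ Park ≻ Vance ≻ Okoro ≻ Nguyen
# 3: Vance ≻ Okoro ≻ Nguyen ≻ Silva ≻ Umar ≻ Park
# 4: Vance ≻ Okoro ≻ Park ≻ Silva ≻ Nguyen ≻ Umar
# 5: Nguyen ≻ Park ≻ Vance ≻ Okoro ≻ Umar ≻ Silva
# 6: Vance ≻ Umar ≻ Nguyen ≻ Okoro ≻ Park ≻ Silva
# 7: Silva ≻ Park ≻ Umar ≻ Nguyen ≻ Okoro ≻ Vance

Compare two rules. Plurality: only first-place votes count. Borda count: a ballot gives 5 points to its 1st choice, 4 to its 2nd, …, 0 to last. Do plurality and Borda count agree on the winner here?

Plurality first-place counts: Okoro 1, Vance 3, Nguyen 1, Silva 1, Park 0, Umar 1 → Vance.
Borda totals: Okoro 19, Vance 22, Nguyen 15, Silva 13, Park 19, Umar 17 → Vance.
The two rules agree on Vance.

Yes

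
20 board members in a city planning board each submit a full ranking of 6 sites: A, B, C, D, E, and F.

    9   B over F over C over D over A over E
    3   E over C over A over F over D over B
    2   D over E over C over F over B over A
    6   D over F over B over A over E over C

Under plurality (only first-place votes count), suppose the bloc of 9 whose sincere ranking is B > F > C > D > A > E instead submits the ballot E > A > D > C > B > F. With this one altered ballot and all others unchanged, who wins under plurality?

E

First-place totals with the altered ballot: A 0, B 0, C 0, D 8, E 12, F 0.
The switch changes the winner from B to E.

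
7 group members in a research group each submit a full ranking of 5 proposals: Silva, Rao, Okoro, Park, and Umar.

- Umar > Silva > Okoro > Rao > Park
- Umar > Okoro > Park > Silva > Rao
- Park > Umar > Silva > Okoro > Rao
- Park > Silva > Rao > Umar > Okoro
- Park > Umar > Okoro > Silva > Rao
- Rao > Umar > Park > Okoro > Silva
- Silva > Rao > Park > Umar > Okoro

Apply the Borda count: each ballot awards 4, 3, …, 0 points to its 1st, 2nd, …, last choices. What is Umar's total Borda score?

Borda scores:
  Silva: 3 + 1 + 2 + 3 + 1 + 0 + 4 = 14
  Rao: 1 + 0 + 0 + 2 + 0 + 4 + 3 = 10
  Okoro: 2 + 3 + 1 + 0 + 2 + 1 + 0 = 9
  Park: 0 + 2 + 4 + 4 + 4 + 2 + 2 = 18
  Umar: 4 + 4 + 3 + 1 + 3 + 3 + 1 = 19

19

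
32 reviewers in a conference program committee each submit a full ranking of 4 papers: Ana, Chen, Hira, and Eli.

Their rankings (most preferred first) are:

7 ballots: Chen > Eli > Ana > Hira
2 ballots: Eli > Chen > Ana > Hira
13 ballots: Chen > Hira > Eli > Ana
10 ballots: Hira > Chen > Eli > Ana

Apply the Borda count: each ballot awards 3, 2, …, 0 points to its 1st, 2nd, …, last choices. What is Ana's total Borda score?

9

Borda scores:
  Ana: 7·1 + 2·1 + 13·0 + 10·0 = 9
  Chen: 7·3 + 2·2 + 13·3 + 10·2 = 84
  Hira: 7·0 + 2·0 + 13·2 + 10·3 = 56
  Eli: 7·2 + 2·3 + 13·1 + 10·1 = 43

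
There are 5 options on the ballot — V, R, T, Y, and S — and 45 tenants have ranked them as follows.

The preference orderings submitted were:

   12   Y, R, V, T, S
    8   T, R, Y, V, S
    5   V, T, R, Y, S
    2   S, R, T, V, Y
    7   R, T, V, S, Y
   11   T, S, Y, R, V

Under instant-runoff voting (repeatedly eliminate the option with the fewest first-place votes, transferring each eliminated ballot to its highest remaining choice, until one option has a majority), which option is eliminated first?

S

Round 1: T 19, Y 12, R 7, V 5, S 2. S has the fewest and is eliminated.
Round 2: T 19, Y 12, R 9, V 5. V has the fewest and is eliminated.
Round 3: T 24, Y 12, R 9. T has a majority.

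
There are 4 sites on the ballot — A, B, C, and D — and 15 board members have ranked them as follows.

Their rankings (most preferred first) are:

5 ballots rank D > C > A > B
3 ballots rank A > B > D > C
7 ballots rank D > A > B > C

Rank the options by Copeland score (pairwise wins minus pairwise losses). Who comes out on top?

D

Pairwise results:
  A vs B: A wins 15–0.
  A vs C: A wins 10–5.
  A vs D: D wins 12–3.
  B vs C: B wins 10–5.
  B vs D: D wins 12–3.
  C vs D: D wins 15–0.
Copeland scores (wins − losses):
  A: 2 − 1 = 1
  B: 1 − 2 = -1
  C: 0 − 3 = -3
  D: 3 − 0 = 3
D has the best Copeland score.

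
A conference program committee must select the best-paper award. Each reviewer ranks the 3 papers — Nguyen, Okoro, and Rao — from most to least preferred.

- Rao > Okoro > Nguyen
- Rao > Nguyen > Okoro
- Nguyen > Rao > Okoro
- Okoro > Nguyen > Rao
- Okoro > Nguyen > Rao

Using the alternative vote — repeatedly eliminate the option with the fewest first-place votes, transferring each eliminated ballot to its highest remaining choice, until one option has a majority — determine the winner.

Round 1: Okoro 2, Rao 2, Nguyen 1. Nguyen has the fewest and is eliminated.
Round 2: Rao 3, Okoro 2. Rao has a majority.

Rao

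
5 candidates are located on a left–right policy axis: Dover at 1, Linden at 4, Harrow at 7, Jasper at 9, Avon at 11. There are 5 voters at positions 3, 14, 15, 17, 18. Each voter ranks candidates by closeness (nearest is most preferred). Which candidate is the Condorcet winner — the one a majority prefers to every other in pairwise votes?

Avon

With single-peaked preferences on a line, the Condorcet winner is the candidate closest to the median voter.
The median voter (position 15) is closest to Avon at 11.
Check: Avon vs Harrow — voters closer to Avon: 4 of 5.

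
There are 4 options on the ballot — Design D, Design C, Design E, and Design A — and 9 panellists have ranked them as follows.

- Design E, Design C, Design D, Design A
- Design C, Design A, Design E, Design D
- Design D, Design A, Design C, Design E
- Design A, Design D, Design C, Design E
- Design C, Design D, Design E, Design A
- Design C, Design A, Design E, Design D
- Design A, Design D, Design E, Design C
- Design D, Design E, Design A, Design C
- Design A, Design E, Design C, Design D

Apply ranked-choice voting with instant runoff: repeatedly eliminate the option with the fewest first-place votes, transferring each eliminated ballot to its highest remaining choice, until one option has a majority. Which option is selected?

Round 1: Design C 3, Design A 3, Design D 2, Design E 1. Design E has the fewest and is eliminated.
Round 2: Design C 4, Design A 3, Design D 2. Design D has the fewest and is eliminated.
Round 3: Design A 5, Design C 4. Design A has a majority.

Design A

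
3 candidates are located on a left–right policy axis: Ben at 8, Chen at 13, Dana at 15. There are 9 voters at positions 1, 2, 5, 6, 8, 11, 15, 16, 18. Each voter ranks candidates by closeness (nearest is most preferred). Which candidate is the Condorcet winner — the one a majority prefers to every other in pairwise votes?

Ben

With single-peaked preferences on a line, the Condorcet winner is the candidate closest to the median voter.
The median voter (position 8) is closest to Ben at 8.
Check: Ben vs Dana — voters closer to Ben: 6 of 9.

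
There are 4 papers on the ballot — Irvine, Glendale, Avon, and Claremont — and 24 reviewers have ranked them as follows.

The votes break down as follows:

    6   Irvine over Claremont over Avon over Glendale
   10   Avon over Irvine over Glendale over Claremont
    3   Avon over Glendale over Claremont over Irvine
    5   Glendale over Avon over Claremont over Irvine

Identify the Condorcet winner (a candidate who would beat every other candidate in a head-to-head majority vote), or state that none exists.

Avon

Head-to-head results (24 voters total):
Irvine vs Glendale: Irvine wins 16–8.
Irvine vs Avon: Avon wins 18–6.
Irvine vs Claremont: Irvine wins 16–8.
Glendale vs Avon: Avon wins 19–5.
Glendale vs Claremont: Glendale wins 18–6.
Avon vs Claremont: Avon wins 18–6.
Avon beats each rival — Irvine (18–6), Glendale (19–5), Claremont (18–6) — so Avon is the Condorcet winner.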